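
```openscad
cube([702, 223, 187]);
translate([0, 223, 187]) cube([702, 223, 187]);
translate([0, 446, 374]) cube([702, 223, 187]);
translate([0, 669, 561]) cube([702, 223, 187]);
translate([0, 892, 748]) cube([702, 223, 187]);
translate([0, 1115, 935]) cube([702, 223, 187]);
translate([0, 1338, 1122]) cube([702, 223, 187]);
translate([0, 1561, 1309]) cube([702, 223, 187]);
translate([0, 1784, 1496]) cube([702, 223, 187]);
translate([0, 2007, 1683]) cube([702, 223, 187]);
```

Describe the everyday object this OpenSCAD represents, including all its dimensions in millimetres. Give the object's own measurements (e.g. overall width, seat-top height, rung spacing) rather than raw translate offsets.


A straight staircase of 10 solid steps. Each step is 702 mm wide (x), 223 mm deep (y, the going) and 187 mm tall (the rise). The first step rests on the floor; each subsequent step sits one going further in +y and one rise higher in +z, directly behind and above the previous step with no overlap.


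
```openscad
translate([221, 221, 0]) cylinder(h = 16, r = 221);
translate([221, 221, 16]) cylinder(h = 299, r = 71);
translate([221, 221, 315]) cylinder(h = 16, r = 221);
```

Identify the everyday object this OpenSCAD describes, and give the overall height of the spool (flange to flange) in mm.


A spool. The overall height is 331 mm.

Three coaxial cylinders, large–small–large — a spool. Two 16 mm flanges and a 299 mm core give 16 + 299 + 16 = 331 mm.


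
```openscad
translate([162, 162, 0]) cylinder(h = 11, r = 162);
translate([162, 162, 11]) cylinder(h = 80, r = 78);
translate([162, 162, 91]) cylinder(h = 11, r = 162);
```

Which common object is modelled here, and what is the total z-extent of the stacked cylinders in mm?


A spool. The overall height is 102 mm.

Three coaxial cylinders, large–small–large — a spool. Two 11 mm flanges and a 80 mm core give 11 + 80 + 11 = 102 mm.


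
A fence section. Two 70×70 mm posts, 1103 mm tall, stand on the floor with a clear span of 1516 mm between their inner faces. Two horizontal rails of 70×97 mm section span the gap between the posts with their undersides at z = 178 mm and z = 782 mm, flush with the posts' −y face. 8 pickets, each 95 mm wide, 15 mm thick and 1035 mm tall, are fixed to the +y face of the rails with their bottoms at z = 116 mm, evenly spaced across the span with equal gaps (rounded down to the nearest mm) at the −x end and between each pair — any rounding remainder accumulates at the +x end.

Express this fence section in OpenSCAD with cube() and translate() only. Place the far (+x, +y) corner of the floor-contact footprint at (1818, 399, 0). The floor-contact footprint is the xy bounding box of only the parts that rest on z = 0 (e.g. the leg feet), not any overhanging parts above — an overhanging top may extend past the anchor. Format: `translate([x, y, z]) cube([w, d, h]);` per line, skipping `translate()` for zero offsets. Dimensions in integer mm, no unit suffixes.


translate([162, 329, 0]) cube([70, 70, 1103]);
translate([1748, 329, 0]) cube([70, 70, 1103]);
translate([232, 329, 178]) cube([1516, 70, 97]);
translate([232, 329, 782]) cube([1516, 70, 97]);
translate([316, 399, 116]) cube([95, 15, 1035]);
translate([495, 399, 116]) cube([95, 15, 1035]);
translate([674, 399, 116]) cube([95, 15, 1035]);
translate([853, 399, 116]) cube([95, 15, 1035]);
translate([1032, 399, 116]) cube([95, 15, 1035]);
translate([1211, 399, 116]) cube([95, 15, 1035]);
translate([1390, 399, 116]) cube([95, 15, 1035]);
translate([1569, 399, 116]) cube([95, 15, 1035]);


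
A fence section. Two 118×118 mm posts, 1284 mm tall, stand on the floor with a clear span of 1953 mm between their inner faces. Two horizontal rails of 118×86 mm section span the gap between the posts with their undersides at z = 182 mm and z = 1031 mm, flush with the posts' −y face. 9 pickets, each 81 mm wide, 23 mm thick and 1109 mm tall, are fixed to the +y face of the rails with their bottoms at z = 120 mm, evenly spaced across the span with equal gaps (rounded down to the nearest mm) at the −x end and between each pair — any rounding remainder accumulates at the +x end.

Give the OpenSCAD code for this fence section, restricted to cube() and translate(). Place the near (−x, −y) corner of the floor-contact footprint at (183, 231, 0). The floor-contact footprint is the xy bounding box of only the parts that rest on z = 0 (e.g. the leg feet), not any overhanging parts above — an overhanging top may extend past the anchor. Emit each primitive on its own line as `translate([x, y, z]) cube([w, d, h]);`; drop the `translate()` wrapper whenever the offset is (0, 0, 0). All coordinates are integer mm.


translate([183, 231, 0]) cube([118, 118, 1284]);
translate([2254, 231, 0]) cube([118, 118, 1284]);
translate([301, 231, 182]) cube([1953, 118, 86]);
translate([301, 231, 1031]) cube([1953, 118, 86]);
translate([423, 349, 120]) cube([81, 23, 1109]);
translate([626, 349, 120]) cube([81, 23, 1109]);
translate([829, 349, 120]) cube([81, 23, 1109]);
translate([1032, 349, 120]) cube([81, 23, 1109]);
translate([1235, 349, 120]) cube([81, 23, 1109]);
translate([1438, 349, 120]) cube([81, 23, 1109]);
translate([1641, 349, 120]) cube([81, 23, 1109]);
translate([1844, 349, 120]) cube([81, 23, 1109]);
translate([2047, 349, 120]) cube([81, 23, 1109]);


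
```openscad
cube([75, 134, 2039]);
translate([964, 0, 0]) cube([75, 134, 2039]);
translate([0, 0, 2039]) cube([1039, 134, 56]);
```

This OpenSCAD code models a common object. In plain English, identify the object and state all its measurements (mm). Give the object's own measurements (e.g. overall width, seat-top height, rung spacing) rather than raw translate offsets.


A door frame. The clear opening is 889 mm wide and 2039 mm high. Two 75 mm wide jambs, 134 mm deep, stand either side of the opening from the floor to the top of the opening. A 56 mm thick head sits across the top of both jambs, spanning the full outside width of the frame.


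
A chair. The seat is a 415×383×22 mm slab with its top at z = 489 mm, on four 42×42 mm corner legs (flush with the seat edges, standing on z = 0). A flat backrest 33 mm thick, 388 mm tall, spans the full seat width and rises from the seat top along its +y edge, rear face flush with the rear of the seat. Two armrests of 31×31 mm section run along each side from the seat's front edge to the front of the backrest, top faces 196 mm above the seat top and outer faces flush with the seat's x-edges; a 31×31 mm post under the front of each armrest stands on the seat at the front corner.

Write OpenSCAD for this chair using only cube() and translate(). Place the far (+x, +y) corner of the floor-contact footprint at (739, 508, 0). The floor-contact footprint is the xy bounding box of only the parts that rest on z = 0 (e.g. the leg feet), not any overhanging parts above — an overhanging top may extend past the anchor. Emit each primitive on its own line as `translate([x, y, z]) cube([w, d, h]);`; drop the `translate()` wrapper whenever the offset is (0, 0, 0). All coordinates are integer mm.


// leg_h = 489 - 22 = 467
// arm post h = 196 - 31 = 165
translate([324, 125, 467]) cube([415, 383, 22]);
translate([324, 125, 0]) cube([42, 42, 467]);
translate([697, 125, 0]) cube([42, 42, 467]);
translate([324, 466, 0]) cube([42, 42, 467]);
translate([697, 466, 0]) cube([42, 42, 467]);
translate([324, 475, 489]) cube([415, 33, 388]);
translate([324, 125, 654]) cube([31, 350, 31]);
translate([708, 125, 654]) cube([31, 350, 31]);
translate([324, 125, 489]) cube([31, 31, 165]);
translate([708, 125, 489]) cube([31, 31, 165]);


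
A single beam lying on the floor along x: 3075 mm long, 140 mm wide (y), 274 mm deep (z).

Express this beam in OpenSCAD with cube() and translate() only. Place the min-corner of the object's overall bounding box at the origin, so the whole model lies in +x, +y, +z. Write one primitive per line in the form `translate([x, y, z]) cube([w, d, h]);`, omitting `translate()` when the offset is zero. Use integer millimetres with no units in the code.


cube([3075, 140, 274]);


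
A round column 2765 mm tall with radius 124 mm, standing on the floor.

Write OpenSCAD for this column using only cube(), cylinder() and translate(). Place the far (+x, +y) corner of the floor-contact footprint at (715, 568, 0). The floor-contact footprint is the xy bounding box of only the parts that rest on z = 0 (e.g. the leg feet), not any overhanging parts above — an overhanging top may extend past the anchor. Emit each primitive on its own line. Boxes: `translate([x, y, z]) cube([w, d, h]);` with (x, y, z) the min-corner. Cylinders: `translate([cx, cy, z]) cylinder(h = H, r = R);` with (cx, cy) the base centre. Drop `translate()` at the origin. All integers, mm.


translate([591, 444, 0]) cylinder(h = 2765, r = 124);


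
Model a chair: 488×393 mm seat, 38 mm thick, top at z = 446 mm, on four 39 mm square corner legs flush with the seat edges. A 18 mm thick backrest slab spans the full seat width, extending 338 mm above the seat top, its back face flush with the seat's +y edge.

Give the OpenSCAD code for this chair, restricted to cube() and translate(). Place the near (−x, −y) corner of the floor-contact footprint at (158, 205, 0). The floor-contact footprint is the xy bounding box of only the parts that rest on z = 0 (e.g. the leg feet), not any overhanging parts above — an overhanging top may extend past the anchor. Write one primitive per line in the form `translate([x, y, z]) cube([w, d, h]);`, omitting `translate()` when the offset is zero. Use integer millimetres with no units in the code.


translate([158, 205, 408]) cube([488, 393, 38]);
translate([158, 205, 0]) cube([39, 39, 408]);
translate([607, 205, 0]) cube([39, 39, 408]);
translate([158, 559, 0]) cube([39, 39, 408]);
translate([607, 559, 0]) cube([39, 39, 408]);
translate([158, 580, 446]) cube([488, 18, 338]);


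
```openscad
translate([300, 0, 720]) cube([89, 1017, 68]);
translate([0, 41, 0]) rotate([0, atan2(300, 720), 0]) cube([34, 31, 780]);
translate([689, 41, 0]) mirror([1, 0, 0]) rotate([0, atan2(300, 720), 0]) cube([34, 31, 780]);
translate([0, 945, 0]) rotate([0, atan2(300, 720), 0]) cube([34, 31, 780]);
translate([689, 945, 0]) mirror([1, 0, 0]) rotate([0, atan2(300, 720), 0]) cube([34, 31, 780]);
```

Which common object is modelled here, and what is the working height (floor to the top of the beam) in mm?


A sawhorse. The overall height is 788 mm.

A beam across two mirrored pairs of raked legs — a sawhorse. The beam's underside is at z = 720 (matching the legs' vertical rise in atan2(300, 720)) and the beam is 68 mm tall, so its top is at 720 + 68 = 788 mm. The raked legs top out at the beam's underside, so that is the highest point.


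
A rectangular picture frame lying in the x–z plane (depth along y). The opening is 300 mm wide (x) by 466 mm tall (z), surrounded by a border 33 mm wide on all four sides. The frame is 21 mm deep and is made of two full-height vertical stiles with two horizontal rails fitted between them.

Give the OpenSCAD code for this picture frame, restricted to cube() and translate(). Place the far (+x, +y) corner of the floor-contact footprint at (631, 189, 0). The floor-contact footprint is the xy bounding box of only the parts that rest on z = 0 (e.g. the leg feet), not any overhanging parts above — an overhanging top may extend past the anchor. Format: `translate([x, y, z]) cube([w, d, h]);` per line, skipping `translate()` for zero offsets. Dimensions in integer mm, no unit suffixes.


translate([265, 168, 0]) cube([33, 21, 532]);
translate([598, 168, 0]) cube([33, 21, 532]);
translate([298, 168, 0]) cube([300, 21, 33]);
translate([298, 168, 499]) cube([300, 21, 33]);


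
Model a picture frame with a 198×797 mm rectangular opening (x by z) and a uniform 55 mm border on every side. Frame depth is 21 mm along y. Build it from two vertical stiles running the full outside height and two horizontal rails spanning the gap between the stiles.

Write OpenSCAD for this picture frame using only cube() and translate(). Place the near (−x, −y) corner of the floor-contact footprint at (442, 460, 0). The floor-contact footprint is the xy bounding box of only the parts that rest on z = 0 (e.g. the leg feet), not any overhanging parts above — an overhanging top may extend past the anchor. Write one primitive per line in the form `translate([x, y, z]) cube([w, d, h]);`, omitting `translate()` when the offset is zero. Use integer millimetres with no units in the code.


translate([442, 460, 0]) cube([55, 21, 907]);
translate([695, 460, 0]) cube([55, 21, 907]);
translate([497, 460, 0]) cube([198, 21, 55]);
translate([497, 460, 852]) cube([198, 21, 55]);


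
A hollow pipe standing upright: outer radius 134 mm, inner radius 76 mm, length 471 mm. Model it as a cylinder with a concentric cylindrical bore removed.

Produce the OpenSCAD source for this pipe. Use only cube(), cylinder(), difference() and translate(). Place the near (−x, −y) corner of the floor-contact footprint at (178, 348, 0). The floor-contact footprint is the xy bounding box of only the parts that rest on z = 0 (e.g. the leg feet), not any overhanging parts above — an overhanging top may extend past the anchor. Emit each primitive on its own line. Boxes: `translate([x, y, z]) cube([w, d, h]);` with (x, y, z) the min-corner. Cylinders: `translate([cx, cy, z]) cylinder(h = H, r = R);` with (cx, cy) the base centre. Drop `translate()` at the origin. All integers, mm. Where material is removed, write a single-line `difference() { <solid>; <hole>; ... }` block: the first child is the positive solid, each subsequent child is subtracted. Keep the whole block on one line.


difference() { translate([312, 482, 0]) cylinder(h = 471, r = 134); translate([312, 482, 0]) cylinder(h = 471, r = 76); }


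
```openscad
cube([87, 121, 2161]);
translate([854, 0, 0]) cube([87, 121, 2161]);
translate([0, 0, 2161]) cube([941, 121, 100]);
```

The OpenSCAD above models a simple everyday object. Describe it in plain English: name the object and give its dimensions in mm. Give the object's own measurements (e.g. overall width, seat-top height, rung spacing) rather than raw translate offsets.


A door frame. The clear opening is 767 mm wide and 2161 mm high. Two 87 mm wide jambs, 121 mm deep, stand either side of the opening from the floor to the top of the opening. A 100 mm thick head sits across the top of both jambs, spanning the full outside width of the frame.


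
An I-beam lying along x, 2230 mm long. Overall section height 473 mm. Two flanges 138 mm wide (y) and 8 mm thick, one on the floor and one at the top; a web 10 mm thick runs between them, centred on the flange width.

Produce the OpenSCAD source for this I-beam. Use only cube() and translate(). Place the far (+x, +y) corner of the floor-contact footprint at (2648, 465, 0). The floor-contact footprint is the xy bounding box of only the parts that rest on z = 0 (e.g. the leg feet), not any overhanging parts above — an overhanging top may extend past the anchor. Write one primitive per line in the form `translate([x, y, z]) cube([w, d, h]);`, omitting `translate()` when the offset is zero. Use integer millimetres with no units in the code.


translate([418, 327, 0]) cube([2230, 138, 8]);
translate([418, 391, 8]) cube([2230, 10, 457]);
translate([418, 327, 465]) cube([2230, 138, 8]);


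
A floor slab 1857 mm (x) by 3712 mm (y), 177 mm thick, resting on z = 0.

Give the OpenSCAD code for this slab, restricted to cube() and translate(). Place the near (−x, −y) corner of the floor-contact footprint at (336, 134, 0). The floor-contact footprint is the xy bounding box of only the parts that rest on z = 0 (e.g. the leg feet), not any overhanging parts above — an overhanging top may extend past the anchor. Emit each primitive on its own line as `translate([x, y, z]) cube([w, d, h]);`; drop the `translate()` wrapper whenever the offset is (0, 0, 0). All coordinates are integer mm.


translate([336, 134, 0]) cube([1857, 3712, 177]);


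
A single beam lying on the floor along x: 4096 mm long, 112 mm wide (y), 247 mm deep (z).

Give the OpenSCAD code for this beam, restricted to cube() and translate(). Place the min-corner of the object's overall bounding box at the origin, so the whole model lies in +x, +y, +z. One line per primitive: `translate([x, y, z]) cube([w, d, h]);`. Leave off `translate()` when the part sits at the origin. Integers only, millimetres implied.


cube([4096, 112, 247]);


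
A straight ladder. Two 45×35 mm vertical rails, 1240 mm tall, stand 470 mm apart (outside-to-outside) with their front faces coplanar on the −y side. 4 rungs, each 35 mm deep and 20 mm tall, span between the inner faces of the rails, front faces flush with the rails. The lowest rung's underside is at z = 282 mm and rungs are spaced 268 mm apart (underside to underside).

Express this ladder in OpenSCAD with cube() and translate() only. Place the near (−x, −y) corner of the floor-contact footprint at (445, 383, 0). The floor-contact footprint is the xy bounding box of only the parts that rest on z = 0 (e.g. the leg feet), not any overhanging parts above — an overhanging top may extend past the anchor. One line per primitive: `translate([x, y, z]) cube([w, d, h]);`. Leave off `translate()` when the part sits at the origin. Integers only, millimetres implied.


translate([445, 383, 0]) cube([45, 35, 1240]);
translate([870, 383, 0]) cube([45, 35, 1240]);
translate([490, 383, 282]) cube([380, 35, 20]);
translate([490, 383, 550]) cube([380, 35, 20]);
translate([490, 383, 818]) cube([380, 35, 20]);
translate([490, 383, 1086]) cube([380, 35, 20]);


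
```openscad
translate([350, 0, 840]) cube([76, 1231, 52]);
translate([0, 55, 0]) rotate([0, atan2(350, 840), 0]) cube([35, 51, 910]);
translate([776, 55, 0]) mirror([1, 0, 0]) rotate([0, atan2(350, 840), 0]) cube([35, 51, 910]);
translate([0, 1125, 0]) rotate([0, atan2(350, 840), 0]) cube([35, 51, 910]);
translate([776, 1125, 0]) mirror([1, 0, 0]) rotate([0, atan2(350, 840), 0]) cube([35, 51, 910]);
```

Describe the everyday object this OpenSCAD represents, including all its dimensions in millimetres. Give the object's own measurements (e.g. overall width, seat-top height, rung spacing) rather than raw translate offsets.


A sawhorse. A 76×1231×52 mm beam (x, y, z) sits on two A-frame leg pairs. Each pair is two raked legs of 35×51 mm section (51 mm along y) splaying symmetrically in x. Each leg rises 840 mm vertically over 350 mm of horizontal reach and is 910 mm long along its own axis. Every leg's outer bottom edge rests on the floor and its outer top edge meets a bottom edge of the beam — the left legs (tilting toward +x) meet the beam's −x bottom edge, the right legs (their mirror images, tilting toward −x) meet its +x bottom edge — so the leg tops tuck under the beam, the beam's underside is 840 mm above the floor, and the feet are 776 mm apart outside-to-outside with the beam centred between them. The two leg pairs are set in 55 mm from either end of the beam.


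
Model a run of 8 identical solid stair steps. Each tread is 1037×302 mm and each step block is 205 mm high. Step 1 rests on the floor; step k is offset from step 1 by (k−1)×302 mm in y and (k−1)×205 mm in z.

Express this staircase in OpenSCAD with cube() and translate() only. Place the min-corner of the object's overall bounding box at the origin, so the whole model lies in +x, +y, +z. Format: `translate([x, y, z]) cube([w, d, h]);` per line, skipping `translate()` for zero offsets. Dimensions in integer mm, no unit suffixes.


cube([1037, 302, 205]);
translate([0, 302, 205]) cube([1037, 302, 205]);
translate([0, 604, 410]) cube([1037, 302, 205]);
translate([0, 906, 615]) cube([1037, 302, 205]);
translate([0, 1208, 820]) cube([1037, 302, 205]);
translate([0, 1510, 1025]) cube([1037, 302, 205]);
translate([0, 1812, 1230]) cube([1037, 302, 205]);
translate([0, 2114, 1435]) cube([1037, 302, 205]);


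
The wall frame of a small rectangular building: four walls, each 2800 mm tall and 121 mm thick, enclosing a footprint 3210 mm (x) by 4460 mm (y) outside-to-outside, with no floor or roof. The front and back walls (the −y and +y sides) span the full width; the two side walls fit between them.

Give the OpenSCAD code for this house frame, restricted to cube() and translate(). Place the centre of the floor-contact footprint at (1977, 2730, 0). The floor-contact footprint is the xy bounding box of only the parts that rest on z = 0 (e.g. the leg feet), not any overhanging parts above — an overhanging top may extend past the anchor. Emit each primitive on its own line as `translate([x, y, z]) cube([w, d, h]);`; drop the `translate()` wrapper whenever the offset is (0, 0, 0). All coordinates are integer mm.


translate([372, 500, 0]) cube([3210, 121, 2800]);
translate([372, 4839, 0]) cube([3210, 121, 2800]);
translate([372, 621, 0]) cube([121, 4218, 2800]);
translate([3461, 621, 0]) cube([121, 4218, 2800]);


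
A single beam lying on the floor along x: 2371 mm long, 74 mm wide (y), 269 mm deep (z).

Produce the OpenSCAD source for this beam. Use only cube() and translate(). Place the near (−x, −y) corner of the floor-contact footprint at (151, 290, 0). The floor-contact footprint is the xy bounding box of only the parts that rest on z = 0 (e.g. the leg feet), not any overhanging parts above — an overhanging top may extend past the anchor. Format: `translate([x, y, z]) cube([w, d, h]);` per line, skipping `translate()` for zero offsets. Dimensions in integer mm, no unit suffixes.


translate([151, 290, 0]) cube([2371, 74, 269]);


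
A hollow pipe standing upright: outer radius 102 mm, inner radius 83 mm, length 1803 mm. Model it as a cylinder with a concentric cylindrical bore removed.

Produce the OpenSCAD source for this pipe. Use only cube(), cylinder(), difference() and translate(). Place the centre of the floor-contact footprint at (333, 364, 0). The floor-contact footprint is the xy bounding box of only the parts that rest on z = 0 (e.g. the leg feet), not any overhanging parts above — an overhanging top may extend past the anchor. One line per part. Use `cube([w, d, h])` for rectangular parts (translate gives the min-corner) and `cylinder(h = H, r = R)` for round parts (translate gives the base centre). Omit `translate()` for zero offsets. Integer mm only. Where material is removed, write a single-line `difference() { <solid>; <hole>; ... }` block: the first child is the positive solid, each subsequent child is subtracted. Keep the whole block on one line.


difference() { translate([333, 364, 0]) cylinder(h = 1803, r = 102); translate([333, 364, 0]) cylinder(h = 1803, r = 83); }


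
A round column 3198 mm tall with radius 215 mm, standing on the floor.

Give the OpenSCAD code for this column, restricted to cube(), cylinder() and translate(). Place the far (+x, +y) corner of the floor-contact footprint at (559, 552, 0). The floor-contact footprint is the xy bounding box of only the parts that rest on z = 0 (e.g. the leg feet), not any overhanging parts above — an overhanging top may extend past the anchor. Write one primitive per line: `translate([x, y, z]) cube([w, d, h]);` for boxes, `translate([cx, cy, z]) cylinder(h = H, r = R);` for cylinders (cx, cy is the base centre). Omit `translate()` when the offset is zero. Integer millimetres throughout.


translate([344, 337, 0]) cylinder(h = 3198, r = 215);


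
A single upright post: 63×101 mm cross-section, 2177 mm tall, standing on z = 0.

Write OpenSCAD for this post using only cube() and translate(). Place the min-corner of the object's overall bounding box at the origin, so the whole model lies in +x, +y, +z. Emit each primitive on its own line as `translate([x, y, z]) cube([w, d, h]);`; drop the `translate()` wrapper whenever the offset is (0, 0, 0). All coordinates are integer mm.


cube([63, 101, 2177]);


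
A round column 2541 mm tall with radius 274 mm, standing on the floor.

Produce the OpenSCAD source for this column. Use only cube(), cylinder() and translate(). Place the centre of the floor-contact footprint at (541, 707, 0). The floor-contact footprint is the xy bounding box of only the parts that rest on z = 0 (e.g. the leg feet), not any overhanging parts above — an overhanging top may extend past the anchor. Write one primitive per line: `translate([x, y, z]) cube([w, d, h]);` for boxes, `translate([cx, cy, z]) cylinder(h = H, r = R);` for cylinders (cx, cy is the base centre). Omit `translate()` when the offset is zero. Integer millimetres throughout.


translate([541, 707, 0]) cylinder(h = 2541, r = 274);


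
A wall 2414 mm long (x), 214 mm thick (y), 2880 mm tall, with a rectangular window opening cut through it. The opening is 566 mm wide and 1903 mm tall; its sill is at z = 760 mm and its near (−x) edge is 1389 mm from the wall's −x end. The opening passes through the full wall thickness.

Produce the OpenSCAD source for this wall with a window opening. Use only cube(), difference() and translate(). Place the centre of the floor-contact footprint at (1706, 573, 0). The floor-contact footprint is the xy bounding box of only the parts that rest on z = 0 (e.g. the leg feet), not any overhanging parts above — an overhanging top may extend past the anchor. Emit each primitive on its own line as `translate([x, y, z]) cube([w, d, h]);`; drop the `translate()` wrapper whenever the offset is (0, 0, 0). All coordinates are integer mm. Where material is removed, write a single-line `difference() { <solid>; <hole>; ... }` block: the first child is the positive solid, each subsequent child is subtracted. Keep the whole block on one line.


difference() { translate([499, 466, 0]) cube([2414, 214, 2880]); translate([1888, 466, 760]) cube([566, 214, 1903]); }


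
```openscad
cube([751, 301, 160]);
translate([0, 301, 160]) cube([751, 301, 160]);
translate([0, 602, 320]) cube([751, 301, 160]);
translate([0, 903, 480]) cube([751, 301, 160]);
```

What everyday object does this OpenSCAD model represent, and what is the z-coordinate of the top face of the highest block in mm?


A staircase. The total rise is 640 mm.

4 identical blocks, each offset up and back from the previous — a staircase. Each step is 160 mm tall and there are 4 of them, so the total rise is 4 × 160 = 640 mm.


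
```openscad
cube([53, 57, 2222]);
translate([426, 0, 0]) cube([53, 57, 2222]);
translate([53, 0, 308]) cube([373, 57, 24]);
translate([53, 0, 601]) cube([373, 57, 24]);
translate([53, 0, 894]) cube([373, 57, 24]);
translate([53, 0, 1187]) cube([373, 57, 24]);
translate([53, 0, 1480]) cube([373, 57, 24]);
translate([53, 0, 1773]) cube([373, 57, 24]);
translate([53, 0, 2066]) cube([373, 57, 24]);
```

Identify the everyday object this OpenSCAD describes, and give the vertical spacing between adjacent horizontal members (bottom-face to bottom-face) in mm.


A ladder. The rung spacing is 293 mm.

Two tall 53×57 posts with 7 short bars between them — a ladder. Adjacent rungs sit at z = 308 and z = 601, so the spacing is 601 − 308 = 293 mm.


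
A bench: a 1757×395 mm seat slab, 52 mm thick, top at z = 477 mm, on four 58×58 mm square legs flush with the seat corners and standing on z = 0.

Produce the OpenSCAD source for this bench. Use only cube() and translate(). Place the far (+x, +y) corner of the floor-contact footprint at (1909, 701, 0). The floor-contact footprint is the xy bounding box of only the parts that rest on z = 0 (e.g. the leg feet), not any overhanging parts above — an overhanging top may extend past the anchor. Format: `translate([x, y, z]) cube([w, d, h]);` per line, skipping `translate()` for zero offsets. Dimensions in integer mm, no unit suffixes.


translate([152, 306, 425]) cube([1757, 395, 52]);
translate([152, 306, 0]) cube([58, 58, 425]);
translate([152, 643, 0]) cube([58, 58, 425]);
translate([1851, 306, 0]) cube([58, 58, 425]);
translate([1851, 643, 0]) cube([58, 58, 425]);


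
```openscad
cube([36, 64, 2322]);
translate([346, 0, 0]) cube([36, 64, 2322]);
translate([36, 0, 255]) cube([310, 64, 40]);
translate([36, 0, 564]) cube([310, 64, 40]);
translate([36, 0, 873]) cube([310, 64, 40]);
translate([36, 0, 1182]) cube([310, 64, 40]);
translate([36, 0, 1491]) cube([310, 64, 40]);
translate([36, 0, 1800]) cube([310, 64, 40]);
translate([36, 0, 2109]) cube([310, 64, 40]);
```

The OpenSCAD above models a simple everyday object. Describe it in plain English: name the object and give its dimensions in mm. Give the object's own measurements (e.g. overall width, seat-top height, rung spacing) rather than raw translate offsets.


A straight ladder. Two 36×64 mm vertical rails, 2322 mm tall, stand 382 mm apart (outside-to-outside) with their front faces coplanar on the −y side. 7 rungs, each 64 mm deep and 40 mm tall, span between the inner faces of the rails, front faces flush with the rails. The lowest rung's underside is at z = 255 mm and rungs are spaced 309 mm apart (underside to underside).


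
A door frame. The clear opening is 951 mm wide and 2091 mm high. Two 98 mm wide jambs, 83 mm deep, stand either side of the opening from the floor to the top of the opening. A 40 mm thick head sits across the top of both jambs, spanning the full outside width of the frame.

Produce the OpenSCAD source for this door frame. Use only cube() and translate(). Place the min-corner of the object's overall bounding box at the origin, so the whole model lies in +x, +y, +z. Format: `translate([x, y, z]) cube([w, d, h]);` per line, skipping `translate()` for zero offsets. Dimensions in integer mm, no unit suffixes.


cube([98, 83, 2091]);
translate([1049, 0, 0]) cube([98, 83, 2091]);
translate([0, 0, 2091]) cube([1147, 83, 40]);


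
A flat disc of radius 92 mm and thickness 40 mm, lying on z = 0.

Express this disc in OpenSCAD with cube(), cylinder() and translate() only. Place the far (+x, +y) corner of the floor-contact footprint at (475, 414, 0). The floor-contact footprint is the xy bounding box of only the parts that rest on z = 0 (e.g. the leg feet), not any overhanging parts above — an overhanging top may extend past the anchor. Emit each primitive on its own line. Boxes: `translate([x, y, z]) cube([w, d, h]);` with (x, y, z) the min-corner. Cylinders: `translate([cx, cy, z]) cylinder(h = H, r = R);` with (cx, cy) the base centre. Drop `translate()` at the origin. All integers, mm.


translate([383, 322, 0]) cylinder(h = 40, r = 92);


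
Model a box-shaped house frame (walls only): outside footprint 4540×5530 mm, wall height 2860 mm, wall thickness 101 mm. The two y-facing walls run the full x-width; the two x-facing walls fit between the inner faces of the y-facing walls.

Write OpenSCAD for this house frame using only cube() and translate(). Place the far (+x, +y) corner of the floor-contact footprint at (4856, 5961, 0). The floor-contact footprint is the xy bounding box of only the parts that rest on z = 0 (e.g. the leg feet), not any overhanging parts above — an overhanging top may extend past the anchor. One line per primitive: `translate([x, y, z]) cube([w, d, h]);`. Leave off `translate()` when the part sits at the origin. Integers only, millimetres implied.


translate([316, 431, 0]) cube([4540, 101, 2860]);
translate([316, 5860, 0]) cube([4540, 101, 2860]);
translate([316, 532, 0]) cube([101, 5328, 2860]);
translate([4755, 532, 0]) cube([101, 5328, 2860]);


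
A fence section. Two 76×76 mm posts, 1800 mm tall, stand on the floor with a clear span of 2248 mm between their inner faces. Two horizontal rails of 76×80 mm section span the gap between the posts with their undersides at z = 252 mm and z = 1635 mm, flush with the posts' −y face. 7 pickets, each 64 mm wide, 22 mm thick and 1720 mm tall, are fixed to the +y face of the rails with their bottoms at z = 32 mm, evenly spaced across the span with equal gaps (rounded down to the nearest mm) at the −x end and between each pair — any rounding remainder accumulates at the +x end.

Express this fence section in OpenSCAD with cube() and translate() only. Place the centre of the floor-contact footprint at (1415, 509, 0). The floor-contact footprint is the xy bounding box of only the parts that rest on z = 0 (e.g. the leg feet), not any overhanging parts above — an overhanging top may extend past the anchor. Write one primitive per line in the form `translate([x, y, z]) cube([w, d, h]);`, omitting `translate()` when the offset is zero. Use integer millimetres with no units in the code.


translate([215, 471, 0]) cube([76, 76, 1800]);
translate([2539, 471, 0]) cube([76, 76, 1800]);
translate([291, 471, 252]) cube([2248, 76, 80]);
translate([291, 471, 1635]) cube([2248, 76, 80]);
translate([516, 547, 32]) cube([64, 22, 1720]);
translate([805, 547, 32]) cube([64, 22, 1720]);
translate([1094, 547, 32]) cube([64, 22, 1720]);
translate([1383, 547, 32]) cube([64, 22, 1720]);
translate([1672, 547, 32]) cube([64, 22, 1720]);
translate([1961, 547, 32]) cube([64, 22, 1720]);
translate([2250, 547, 32]) cube([64, 22, 1720]);


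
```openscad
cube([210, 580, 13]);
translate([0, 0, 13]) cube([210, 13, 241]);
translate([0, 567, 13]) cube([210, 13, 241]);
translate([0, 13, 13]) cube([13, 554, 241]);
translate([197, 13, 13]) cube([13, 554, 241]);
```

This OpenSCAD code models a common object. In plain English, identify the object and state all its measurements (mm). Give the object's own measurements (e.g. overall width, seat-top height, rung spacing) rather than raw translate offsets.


An open-topped rectangular box: outside dimensions 210×580×254 mm, with a uniform wall and base thickness of 13 mm. The base is a full 210×580 slab on the floor; four walls sit on top of the base. The front and back walls (the −y and +y sides) span the full width; the two side walls fit between them.


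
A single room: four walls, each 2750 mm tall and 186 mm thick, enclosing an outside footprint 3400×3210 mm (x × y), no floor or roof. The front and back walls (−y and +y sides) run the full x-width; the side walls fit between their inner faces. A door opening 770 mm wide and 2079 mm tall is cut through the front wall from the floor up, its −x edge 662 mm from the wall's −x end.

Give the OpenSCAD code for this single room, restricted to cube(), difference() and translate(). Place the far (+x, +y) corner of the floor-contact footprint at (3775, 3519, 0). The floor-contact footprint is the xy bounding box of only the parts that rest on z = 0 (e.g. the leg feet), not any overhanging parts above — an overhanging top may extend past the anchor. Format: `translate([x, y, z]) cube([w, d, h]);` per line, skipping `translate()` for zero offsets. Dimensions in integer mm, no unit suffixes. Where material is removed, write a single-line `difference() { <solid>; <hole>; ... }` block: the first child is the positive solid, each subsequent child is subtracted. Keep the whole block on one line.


difference() { translate([375, 309, 0]) cube([3400, 186, 2750]); translate([1037, 309, 0]) cube([770, 186, 2079]); }
translate([375, 3333, 0]) cube([3400, 186, 2750]);
translate([375, 495, 0]) cube([186, 2838, 2750]);
translate([3589, 495, 0]) cube([186, 2838, 2750]);


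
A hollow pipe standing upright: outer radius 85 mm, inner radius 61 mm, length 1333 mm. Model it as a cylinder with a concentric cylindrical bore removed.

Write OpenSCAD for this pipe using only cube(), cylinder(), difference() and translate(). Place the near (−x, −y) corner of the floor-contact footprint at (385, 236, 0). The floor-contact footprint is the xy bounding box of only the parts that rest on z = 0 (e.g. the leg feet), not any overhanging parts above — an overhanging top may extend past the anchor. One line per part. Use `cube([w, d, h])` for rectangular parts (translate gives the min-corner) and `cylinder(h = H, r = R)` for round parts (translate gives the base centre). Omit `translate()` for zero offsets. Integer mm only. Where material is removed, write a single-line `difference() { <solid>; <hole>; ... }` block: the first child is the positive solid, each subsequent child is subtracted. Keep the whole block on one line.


difference() { translate([470, 321, 0]) cylinder(h = 1333, r = 85); translate([470, 321, 0]) cylinder(h = 1333, r = 61); }


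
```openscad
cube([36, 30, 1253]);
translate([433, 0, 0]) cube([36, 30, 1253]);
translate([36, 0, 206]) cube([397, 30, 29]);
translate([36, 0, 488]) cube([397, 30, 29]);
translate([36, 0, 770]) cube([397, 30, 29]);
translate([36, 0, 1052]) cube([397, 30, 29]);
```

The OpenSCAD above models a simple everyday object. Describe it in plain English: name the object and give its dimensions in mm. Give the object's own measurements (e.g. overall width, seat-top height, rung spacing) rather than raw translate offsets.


A straight ladder. Two 36×30 mm vertical rails, 1253 mm tall, stand 469 mm apart (outside-to-outside) with their front faces coplanar on the −y side. 4 rungs, each 30 mm deep and 29 mm tall, span between the inner faces of the rails, front faces flush with the rails. The lowest rung's underside is at z = 206 mm and rungs are spaced 282 mm apart (underside to underside).


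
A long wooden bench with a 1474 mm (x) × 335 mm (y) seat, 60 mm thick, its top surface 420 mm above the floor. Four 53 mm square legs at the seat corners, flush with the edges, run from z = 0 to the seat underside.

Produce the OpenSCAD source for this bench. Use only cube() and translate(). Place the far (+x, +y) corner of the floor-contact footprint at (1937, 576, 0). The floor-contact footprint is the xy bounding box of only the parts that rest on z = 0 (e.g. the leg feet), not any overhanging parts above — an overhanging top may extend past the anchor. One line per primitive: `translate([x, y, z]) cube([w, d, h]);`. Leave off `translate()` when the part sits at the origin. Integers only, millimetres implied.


translate([463, 241, 360]) cube([1474, 335, 60]);
translate([463, 241, 0]) cube([53, 53, 360]);
translate([463, 523, 0]) cube([53, 53, 360]);
translate([1884, 241, 0]) cube([53, 53, 360]);
translate([1884, 523, 0]) cube([53, 53, 360]);


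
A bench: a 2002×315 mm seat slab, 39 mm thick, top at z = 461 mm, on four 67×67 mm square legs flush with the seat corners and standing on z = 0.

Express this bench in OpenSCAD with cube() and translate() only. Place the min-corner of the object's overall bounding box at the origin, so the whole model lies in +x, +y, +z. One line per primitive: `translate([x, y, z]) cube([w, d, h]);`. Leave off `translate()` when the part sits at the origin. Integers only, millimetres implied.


translate([0, 0, 422]) cube([2002, 315, 39]);
cube([67, 67, 422]);
translate([0, 248, 0]) cube([67, 67, 422]);
translate([1935, 0, 0]) cube([67, 67, 422]);
translate([1935, 248, 0]) cube([67, 67, 422]);


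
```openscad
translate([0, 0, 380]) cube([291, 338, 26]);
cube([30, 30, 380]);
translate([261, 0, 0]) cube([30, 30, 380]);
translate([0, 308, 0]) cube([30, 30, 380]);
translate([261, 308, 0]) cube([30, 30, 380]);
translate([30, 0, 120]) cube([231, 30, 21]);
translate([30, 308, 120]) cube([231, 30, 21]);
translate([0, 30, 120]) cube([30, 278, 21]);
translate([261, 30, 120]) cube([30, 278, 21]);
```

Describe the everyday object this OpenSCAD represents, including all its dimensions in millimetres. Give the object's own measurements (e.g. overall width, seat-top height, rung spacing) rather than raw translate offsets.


A simple wooden stool: a rectangular seat 291 mm (x) by 338 mm (y), 26 mm thick, top face at z = 406 mm, on four square legs, each 30×30 mm in cross-section. The legs rest on z = 0, each flush with a corner of the seat. Four stretchers, 30 mm wide and 21 mm tall, connect adjacent legs with their undersides at z = 120 mm, each running between the inner faces of the legs it joins and aligned with the legs' outer faces on the other axis.


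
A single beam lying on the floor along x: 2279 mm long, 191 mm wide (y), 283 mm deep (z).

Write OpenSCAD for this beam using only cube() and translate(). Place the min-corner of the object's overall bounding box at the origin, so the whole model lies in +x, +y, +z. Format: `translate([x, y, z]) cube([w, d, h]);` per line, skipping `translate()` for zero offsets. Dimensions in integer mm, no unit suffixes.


cube([2279, 191, 283]);
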